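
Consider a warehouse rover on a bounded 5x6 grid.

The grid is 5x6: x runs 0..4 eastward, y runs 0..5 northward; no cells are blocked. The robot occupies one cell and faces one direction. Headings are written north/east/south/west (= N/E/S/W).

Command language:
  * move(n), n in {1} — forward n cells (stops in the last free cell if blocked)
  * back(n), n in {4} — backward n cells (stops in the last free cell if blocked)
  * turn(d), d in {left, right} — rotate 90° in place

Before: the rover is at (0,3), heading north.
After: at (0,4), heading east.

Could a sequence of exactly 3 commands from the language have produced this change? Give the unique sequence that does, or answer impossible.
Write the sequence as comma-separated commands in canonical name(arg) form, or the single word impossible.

key: position moved to (0,4) AND the heading swung to E — translation plus rotation needed
initial: at (0,3), heading north
[1] after move(1): at (0,4), heading north
[2] after turn(right): at (0,4), heading east
[3] after back(4): at (0,4), heading east
uniquely the one of 64 3-step routes that fits.

move(1), turn(right), back(4)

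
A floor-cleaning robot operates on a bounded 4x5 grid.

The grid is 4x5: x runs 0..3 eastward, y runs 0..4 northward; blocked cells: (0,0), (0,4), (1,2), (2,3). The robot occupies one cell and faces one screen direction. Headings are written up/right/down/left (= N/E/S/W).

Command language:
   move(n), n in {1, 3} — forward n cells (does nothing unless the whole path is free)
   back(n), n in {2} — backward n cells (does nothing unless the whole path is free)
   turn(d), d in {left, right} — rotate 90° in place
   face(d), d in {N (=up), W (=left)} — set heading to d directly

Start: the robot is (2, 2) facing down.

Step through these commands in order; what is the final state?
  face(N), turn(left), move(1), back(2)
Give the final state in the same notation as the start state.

t0: (2, 2) facing down
[1] after face(N): (2, 2) facing up
[2] after turn(left): (2, 2) facing left
[3] after move(1): (2, 2) facing left
[4] after back(2): (2, 2) facing left

(2, 2) facing left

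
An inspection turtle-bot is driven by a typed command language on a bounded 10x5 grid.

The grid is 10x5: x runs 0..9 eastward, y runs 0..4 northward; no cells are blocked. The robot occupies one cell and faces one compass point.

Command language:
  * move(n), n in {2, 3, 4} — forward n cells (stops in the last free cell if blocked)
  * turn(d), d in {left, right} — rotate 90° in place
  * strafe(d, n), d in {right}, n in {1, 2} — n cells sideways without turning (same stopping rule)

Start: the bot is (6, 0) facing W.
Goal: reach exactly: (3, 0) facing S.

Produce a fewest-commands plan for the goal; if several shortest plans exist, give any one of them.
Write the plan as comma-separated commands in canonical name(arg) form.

move(3), turn(left)

start: (6, 0) facing W
[1] after move(3): (3, 0) facing W
[2] after turn(left): (3, 0) facing S
nothing shorter than 2 reaches the goal.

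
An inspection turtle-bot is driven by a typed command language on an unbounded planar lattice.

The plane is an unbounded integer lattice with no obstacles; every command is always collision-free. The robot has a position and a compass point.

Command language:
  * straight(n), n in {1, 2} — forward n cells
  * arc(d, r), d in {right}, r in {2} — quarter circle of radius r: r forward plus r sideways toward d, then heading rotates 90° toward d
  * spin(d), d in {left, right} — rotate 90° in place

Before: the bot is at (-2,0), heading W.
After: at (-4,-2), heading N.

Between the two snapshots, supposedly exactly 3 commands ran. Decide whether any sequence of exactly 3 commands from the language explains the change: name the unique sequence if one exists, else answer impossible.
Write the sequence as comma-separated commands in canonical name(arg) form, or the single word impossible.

key: running spin(right) before spin(left) would end elsewhere — order is forced
begin: at (-2,0), heading W
1. spin(left) → at (-2,0), heading S
2. arc(right, 2) → at (-4,-2), heading W
3. spin(right) → at (-4,-2), heading N
uniquely the one of 125 3-step routes that fits.

spin(left), arc(right, 2), spin(right)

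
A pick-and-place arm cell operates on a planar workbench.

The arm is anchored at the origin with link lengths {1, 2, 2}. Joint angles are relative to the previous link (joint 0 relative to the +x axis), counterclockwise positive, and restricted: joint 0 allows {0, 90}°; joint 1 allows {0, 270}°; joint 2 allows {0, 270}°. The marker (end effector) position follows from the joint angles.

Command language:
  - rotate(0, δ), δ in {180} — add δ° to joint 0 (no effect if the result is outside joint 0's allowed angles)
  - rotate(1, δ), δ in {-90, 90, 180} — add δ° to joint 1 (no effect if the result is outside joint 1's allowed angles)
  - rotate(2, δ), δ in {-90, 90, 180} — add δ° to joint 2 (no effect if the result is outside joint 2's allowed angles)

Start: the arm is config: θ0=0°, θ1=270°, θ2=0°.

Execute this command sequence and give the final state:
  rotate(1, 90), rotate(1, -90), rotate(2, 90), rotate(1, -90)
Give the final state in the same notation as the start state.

t0: config: θ0=0°, θ1=270°, θ2=0°
[1] after rotate(1, 90): config: θ0=0°, θ1=0°, θ2=0°
[2] after rotate(1, -90): config: θ0=0°, θ1=270°, θ2=0°
[3] after rotate(2, 90): config: θ0=0°, θ1=270°, θ2=0°
[4] after rotate(1, -90): config: θ0=0°, θ1=270°, θ2=0°

config: θ0=0°, θ1=270°, θ2=0°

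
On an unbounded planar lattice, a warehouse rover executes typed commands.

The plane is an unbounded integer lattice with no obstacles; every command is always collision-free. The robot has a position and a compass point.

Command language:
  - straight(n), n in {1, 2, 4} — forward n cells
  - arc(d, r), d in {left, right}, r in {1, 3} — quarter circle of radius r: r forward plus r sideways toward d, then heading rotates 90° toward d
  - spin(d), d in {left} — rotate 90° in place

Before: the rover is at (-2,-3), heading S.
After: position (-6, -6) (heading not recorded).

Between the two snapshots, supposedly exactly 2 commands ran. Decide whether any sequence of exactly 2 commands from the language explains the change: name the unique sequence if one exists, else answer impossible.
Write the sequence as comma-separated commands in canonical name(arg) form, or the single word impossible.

arc(right, 3), straight(1)

key: order matters: swapping arc(right, 3) and straight(1) lands elsewhere
start: at (-2,-3), heading S
t=1 arc(right, 3) ⇒ at (-5,-6), heading W
t=2 straight(1) ⇒ at (-6,-6), heading W
uniquely the one of 64 2-step routes that fits.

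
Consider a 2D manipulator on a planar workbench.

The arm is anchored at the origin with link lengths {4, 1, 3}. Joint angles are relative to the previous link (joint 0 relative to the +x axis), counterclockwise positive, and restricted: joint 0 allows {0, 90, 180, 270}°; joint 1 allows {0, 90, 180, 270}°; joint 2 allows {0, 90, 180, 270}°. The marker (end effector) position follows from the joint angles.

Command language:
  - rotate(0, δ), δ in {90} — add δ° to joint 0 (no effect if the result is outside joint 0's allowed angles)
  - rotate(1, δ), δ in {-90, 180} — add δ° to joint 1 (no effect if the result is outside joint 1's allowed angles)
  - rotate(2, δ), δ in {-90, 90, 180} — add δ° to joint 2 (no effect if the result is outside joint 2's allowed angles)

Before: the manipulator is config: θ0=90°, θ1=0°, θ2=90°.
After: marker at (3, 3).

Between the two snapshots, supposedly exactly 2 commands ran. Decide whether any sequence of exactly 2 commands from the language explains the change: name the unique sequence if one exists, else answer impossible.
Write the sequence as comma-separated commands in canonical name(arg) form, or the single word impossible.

initial: config: θ0=90°, θ1=0°, θ2=90°
step 1 (rotate(1, -90)): config: θ0=90°, θ1=270°, θ2=90°
step 2 (rotate(1, -90)): config: θ0=90°, θ1=180°, θ2=90°
uniquely the one of 36 2-step routes that fits.

rotate(1, -90), rotate(1, -90)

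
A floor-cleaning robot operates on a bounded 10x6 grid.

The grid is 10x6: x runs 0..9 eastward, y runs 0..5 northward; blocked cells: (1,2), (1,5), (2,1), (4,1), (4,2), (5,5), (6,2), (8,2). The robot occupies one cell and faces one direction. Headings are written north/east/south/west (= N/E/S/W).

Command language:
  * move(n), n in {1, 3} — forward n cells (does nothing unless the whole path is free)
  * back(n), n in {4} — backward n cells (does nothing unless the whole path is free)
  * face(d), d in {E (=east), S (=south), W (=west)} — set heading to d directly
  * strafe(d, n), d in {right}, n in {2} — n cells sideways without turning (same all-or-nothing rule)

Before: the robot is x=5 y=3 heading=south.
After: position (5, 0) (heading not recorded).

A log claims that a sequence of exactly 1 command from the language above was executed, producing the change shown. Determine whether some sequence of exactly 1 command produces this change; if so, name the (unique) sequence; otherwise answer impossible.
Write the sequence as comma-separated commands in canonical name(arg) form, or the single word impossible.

begin: x=5 y=3 heading=south
[1] after move(3): x=5 y=0 heading=south
no rival 1-sequence matches.

move(3)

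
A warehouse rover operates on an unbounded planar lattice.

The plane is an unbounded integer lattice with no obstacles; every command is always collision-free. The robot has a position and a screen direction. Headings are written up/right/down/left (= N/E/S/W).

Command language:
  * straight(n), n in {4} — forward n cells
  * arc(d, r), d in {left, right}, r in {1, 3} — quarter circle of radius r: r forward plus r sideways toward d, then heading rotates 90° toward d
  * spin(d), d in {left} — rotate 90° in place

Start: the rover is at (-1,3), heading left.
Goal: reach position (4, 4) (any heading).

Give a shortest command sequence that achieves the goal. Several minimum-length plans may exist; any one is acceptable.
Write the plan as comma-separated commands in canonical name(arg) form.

initial: at (-1,3), heading left
t=1 arc(right, 1) ⇒ at (-2,4), heading up
t=2 arc(right, 3) ⇒ at (1,7), heading right
t=3 arc(right, 3) ⇒ at (4,4), heading down
no 2-step plan works, so 3 is optimal.

arc(right, 1), arc(right, 3), arc(right, 3)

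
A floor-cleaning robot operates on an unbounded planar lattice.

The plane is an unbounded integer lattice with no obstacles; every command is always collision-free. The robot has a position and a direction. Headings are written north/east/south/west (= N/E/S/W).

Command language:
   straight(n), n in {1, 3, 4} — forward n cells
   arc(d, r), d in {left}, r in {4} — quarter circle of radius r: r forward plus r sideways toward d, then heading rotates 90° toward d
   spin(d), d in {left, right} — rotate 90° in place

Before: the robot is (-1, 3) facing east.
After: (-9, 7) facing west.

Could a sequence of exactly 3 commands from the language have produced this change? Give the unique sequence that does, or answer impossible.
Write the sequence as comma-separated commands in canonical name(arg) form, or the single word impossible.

spin(left), arc(left, 4), straight(4)

key: cell and facing (now W) both changed — the 3 commands mix motion and turning
initial: (-1, 3) facing east
step 1 (spin(left)): (-1, 3) facing north
step 2 (arc(left, 4)): (-5, 7) facing west
step 3 (straight(4)): (-9, 7) facing west
all 216 alternatives checked — unique.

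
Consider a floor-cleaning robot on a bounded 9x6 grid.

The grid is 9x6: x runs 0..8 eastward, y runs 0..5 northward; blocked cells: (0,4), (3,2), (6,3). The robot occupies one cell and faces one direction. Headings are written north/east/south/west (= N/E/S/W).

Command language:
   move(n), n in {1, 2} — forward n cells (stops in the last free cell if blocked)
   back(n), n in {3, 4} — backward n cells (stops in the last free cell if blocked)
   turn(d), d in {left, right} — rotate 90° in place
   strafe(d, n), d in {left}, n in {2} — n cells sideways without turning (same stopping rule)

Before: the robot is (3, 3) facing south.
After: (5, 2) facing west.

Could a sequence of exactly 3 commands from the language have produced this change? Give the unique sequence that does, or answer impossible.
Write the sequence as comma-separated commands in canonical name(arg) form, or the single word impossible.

strafe(left, 2), move(1), turn(right)

key: order matters: swapping strafe(left, 2) and turn(right) lands elsewhere
t0: (3, 3) facing south
step 1 (strafe(left, 2)): (5, 3) facing south
step 2 (move(1)): (5, 2) facing south
step 3 (turn(right)): (5, 2) facing west
all 343 alternatives checked — unique.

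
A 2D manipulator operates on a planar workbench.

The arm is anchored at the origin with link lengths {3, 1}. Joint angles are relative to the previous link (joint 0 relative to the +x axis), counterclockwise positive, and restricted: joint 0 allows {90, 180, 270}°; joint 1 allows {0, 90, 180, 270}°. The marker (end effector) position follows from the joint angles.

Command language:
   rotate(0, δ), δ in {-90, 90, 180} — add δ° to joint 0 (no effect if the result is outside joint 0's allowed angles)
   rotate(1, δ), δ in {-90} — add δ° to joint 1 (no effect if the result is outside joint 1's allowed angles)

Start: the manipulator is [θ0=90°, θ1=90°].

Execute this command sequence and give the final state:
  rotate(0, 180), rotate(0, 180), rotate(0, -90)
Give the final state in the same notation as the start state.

from: [θ0=90°, θ1=90°]
1. rotate(0, 180) → [θ0=270°, θ1=90°]
2. rotate(0, 180) → [θ0=90°, θ1=90°]
3. rotate(0, -90) → [θ0=90°, θ1=90°]

[θ0=90°, θ1=90°]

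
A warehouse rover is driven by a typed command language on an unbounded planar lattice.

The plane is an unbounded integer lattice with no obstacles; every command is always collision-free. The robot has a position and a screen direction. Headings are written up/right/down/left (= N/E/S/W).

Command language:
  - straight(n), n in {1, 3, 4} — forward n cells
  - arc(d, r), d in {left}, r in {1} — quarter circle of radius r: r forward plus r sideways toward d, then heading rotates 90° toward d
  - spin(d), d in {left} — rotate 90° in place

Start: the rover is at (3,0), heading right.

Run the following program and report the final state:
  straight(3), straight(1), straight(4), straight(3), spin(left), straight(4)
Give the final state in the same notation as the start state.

begin: at (3,0), heading right
[1] after straight(3): at (6,0), heading right
[2] after straight(1): at (7,0), heading right
[3] after straight(4): at (11,0), heading right
[4] after straight(3): at (14,0), heading right
[5] after spin(left): at (14,0), heading up
[6] after straight(4): at (14,4), heading up

at (14,4), heading up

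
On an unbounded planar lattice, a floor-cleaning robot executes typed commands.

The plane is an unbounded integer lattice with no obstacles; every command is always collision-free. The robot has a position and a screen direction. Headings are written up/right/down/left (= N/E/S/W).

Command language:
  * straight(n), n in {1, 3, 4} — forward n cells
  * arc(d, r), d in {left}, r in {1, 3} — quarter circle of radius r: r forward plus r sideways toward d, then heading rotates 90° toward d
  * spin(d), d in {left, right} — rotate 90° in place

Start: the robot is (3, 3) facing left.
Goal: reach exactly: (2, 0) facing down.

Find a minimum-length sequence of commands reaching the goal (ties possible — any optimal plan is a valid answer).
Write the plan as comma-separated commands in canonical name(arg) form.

initial: (3, 3) facing left
1. arc(left, 1) → (2, 2) facing down
2. straight(1) → (2, 1) facing down
3. straight(1) → (2, 0) facing down
shorter routes all fall short; 3 is best.

arc(left, 1), straight(1), straight(1)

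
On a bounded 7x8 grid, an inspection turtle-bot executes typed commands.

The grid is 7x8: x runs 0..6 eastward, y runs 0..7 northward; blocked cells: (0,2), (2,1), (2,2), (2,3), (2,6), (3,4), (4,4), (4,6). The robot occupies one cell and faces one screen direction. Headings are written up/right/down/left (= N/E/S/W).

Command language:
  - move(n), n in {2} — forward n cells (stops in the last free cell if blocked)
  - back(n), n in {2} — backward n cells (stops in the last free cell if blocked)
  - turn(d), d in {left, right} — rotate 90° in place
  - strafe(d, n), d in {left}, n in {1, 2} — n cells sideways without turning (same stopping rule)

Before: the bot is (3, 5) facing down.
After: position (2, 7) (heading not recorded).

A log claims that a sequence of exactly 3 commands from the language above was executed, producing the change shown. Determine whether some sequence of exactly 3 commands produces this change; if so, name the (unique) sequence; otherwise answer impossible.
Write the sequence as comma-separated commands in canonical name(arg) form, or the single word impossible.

impossible

checked all 3-command options: none fits.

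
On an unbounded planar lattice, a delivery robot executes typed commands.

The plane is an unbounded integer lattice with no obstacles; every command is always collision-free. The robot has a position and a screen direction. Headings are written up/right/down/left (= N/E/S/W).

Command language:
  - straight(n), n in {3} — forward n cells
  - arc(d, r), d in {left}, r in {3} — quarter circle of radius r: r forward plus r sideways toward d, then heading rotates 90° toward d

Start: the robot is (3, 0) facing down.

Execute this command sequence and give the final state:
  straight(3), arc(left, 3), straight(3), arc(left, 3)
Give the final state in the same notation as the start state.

begin: (3, 0) facing down
step 1 (straight(3)): (3, -3) facing down
step 2 (arc(left, 3)): (6, -6) facing right
step 3 (straight(3)): (9, -6) facing right
step 4 (arc(left, 3)): (12, -3) facing up

(12, -3) facing up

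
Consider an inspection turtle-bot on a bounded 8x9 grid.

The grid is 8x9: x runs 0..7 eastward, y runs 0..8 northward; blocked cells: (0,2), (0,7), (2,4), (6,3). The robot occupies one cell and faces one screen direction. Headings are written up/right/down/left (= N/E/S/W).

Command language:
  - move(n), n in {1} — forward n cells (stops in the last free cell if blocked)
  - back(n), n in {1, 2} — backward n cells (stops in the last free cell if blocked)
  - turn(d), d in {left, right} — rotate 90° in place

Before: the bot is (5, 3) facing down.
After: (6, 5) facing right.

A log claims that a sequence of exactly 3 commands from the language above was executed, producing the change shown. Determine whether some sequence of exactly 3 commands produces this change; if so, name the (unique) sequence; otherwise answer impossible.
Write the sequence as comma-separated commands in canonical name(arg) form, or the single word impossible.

back(2), turn(left), move(1)

key: running move(1) before back(2) would end elsewhere — order is forced
initial: (5, 3) facing down
t=1 back(2) ⇒ (5, 5) facing down
t=2 turn(left) ⇒ (5, 5) facing right
t=3 move(1) ⇒ (6, 5) facing right
no other 3-command option fits: unique.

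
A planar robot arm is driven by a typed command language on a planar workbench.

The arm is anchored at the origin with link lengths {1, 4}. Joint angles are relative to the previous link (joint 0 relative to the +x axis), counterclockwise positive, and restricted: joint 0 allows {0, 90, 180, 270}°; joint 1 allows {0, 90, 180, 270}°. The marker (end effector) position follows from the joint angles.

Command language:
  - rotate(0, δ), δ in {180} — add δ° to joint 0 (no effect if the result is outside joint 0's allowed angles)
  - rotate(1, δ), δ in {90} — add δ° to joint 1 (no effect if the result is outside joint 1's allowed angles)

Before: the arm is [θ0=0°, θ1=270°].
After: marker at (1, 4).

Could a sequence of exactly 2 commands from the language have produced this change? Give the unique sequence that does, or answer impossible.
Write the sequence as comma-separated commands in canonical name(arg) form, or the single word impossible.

rotate(1, 90), rotate(1, 90)

start: [θ0=0°, θ1=270°]
t=1 rotate(1, 90) ⇒ [θ0=0°, θ1=0°]
t=2 rotate(1, 90) ⇒ [θ0=0°, θ1=90°]
uniquely the one of 4 2-step routes that fits.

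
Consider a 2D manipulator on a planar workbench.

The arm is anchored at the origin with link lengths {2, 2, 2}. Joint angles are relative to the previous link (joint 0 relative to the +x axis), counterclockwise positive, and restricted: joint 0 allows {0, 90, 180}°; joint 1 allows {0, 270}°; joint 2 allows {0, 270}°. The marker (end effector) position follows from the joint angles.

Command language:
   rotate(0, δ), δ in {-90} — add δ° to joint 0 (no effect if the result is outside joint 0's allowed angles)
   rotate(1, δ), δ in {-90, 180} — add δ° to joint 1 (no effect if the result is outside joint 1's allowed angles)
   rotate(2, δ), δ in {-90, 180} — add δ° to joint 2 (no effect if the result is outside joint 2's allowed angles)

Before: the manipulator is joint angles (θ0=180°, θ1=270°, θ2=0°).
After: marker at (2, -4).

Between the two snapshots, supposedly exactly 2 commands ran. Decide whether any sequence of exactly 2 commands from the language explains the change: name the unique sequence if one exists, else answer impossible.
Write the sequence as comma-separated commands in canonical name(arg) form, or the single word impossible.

start: joint angles (θ0=180°, θ1=270°, θ2=0°)
1. rotate(0, -90) → joint angles (θ0=90°, θ1=270°, θ2=0°)
2. rotate(0, -90) → joint angles (θ0=0°, θ1=270°, θ2=0°)
no other 2-command option fits: unique.

rotate(0, -90), rotate(0, -90)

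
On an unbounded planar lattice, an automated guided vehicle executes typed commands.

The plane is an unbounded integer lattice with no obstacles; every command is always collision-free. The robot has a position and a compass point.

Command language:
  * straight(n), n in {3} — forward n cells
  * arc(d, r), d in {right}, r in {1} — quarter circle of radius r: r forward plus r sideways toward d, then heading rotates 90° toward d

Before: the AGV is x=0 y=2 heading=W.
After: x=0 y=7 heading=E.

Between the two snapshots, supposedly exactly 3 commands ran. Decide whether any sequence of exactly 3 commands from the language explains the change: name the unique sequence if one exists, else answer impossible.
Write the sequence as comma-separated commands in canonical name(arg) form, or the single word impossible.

arc(right, 1), straight(3), arc(right, 1)

key: position moved to (0,7) AND the heading swung to E — translation plus rotation needed
start: x=0 y=2 heading=W
t=1 arc(right, 1) ⇒ x=-1 y=3 heading=N
t=2 straight(3) ⇒ x=-1 y=6 heading=N
t=3 arc(right, 1) ⇒ x=0 y=7 heading=E
no rival 3-sequence matches.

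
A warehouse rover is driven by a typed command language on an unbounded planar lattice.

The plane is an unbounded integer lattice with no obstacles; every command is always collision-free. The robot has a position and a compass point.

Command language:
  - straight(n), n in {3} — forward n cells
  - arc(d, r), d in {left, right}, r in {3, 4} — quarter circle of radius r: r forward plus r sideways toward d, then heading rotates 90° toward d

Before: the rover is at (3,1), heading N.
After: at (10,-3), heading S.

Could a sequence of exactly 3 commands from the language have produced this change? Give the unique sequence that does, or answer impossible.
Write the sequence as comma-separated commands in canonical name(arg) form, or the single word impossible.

arc(right, 3), arc(right, 4), straight(3)

key: cell and facing (now S) both changed — the 3 commands mix motion and turning
start: at (3,1), heading N
t=1 arc(right, 3) ⇒ at (6,4), heading E
t=2 arc(right, 4) ⇒ at (10,0), heading S
t=3 straight(3) ⇒ at (10,-3), heading S
uniquely the one of 125 3-step routes that fits.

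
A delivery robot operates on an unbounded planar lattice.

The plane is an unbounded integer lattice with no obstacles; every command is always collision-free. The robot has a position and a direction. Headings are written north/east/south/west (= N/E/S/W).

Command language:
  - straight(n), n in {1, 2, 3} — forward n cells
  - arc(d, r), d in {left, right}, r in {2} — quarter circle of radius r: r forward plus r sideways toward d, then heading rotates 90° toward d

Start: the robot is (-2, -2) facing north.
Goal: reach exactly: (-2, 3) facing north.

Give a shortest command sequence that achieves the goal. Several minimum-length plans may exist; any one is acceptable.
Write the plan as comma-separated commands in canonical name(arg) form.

initial: (-2, -2) facing north
t=1 straight(3) ⇒ (-2, 1) facing north
t=2 straight(2) ⇒ (-2, 3) facing north
minimal: 2 command(s), checked below 2.

straight(3), straight(2)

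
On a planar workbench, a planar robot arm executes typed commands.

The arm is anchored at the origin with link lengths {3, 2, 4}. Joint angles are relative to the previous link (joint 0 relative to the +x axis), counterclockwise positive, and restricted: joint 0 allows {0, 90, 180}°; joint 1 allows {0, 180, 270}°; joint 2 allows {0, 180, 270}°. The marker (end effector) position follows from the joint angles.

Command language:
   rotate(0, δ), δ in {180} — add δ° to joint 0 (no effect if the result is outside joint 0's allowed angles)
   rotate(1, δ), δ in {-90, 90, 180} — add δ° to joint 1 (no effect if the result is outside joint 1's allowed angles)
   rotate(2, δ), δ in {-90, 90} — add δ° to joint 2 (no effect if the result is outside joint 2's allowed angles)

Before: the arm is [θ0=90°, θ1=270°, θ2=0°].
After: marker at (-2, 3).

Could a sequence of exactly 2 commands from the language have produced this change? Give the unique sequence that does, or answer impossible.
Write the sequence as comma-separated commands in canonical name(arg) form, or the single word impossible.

t0: [θ0=90°, θ1=270°, θ2=0°]
1. rotate(2, -90) → [θ0=90°, θ1=270°, θ2=270°]
2. rotate(2, -90) → [θ0=90°, θ1=270°, θ2=180°]
uniquely the one of 36 2-step routes that fits.

rotate(2, -90), rotate(2, -90)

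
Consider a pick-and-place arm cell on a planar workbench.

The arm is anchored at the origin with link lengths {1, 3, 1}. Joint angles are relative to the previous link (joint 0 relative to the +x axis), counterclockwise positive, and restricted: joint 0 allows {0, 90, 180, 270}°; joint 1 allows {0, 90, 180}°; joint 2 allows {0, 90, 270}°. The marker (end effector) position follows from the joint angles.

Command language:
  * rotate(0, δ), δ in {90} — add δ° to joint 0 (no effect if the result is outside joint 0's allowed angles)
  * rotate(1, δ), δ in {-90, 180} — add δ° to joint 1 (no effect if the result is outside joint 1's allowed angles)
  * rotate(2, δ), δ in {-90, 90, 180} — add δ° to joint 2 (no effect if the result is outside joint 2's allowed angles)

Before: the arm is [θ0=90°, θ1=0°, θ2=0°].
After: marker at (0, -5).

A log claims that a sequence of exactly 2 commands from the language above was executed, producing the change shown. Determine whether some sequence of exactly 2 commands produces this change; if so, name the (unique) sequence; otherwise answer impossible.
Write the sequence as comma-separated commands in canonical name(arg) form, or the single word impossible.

rotate(0, 90), rotate(0, 90)

start: [θ0=90°, θ1=0°, θ2=0°]
1. rotate(0, 90) → [θ0=180°, θ1=0°, θ2=0°]
2. rotate(0, 90) → [θ0=270°, θ1=0°, θ2=0°]
all 36 alternatives checked — unique.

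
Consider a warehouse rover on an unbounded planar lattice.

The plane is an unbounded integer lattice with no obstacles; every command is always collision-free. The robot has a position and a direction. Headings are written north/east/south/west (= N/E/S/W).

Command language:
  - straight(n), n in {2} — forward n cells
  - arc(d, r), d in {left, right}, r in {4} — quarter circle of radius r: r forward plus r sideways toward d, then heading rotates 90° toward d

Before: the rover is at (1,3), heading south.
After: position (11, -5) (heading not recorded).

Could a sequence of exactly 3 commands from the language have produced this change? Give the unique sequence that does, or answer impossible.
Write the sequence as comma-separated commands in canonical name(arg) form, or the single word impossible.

arc(left, 4), straight(2), arc(right, 4)

key: order matters: swapping arc(left, 4) and arc(right, 4) lands elsewhere
start: at (1,3), heading south
t=1 arc(left, 4) ⇒ at (5,-1), heading east
t=2 straight(2) ⇒ at (7,-1), heading east
t=3 arc(right, 4) ⇒ at (11,-5), heading south
uniquely the one of 27 3-step routes that fits.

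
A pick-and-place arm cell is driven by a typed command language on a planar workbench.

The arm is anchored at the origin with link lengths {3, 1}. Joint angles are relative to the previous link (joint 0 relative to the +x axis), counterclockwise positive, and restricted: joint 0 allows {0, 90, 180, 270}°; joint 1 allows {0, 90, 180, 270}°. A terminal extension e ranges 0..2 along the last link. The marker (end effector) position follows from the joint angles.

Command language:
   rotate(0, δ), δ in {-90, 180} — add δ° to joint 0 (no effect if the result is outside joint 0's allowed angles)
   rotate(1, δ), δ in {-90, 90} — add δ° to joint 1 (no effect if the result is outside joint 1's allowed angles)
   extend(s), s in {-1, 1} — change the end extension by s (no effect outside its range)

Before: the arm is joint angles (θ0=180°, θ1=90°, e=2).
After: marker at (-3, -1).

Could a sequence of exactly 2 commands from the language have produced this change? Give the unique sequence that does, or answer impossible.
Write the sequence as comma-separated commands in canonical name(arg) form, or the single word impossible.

extend(-1), extend(-1)

initial: joint angles (θ0=180°, θ1=90°, e=2)
1. extend(-1) → joint angles (θ0=180°, θ1=90°, e=1)
2. extend(-1) → joint angles (θ0=180°, θ1=90°, e=0)
uniquely the one of 36 2-step routes that fits.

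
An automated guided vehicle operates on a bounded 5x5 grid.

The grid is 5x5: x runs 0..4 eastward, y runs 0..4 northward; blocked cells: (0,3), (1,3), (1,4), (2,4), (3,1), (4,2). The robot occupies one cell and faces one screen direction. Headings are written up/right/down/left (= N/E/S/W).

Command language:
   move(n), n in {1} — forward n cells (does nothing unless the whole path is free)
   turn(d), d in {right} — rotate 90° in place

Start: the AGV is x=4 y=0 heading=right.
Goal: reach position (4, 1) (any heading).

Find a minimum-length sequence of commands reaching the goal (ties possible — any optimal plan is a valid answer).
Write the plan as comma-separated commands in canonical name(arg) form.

start: x=4 y=0 heading=right
[1] after turn(right): x=4 y=0 heading=down
[2] after turn(right): x=4 y=0 heading=left
[3] after turn(right): x=4 y=0 heading=up
[4] after move(1): x=4 y=1 heading=up
nothing shorter than 4 reaches the goal.

turn(right), turn(right), turn(right), move(1)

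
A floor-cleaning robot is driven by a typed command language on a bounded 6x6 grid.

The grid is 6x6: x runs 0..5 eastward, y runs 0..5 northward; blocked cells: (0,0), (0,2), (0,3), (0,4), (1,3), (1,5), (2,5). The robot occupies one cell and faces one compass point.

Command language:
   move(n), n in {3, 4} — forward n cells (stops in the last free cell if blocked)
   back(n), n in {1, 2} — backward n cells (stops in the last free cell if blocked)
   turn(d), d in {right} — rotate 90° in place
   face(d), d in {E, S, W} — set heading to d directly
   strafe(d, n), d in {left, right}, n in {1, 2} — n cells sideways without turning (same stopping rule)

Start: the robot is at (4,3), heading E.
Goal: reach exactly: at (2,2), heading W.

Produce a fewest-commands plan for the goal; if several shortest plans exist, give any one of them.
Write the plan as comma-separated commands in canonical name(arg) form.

initial: at (4,3), heading E
1. back(2) → at (2,3), heading E
2. strafe(right, 1) → at (2,2), heading E
3. face(W) → at (2,2), heading W
shorter routes all fall short; 3 is best.

back(2), strafe(right, 1), face(W)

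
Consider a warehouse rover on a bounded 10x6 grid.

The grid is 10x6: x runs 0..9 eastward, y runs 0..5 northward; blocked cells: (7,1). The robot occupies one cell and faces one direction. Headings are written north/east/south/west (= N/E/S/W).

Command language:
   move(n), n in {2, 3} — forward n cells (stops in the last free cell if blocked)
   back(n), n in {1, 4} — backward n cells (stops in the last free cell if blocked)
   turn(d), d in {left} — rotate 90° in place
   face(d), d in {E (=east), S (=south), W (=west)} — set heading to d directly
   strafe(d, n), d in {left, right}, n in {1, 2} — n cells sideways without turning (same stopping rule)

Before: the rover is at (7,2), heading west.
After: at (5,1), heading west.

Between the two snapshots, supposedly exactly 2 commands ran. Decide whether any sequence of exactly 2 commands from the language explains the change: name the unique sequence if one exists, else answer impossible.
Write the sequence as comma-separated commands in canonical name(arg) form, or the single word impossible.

key: still facing W at the end — nothing in the sequence rotates
initial: at (7,2), heading west
1. move(2) → at (5,2), heading west
2. strafe(left, 1) → at (5,1), heading west
all 144 alternatives checked — unique.

move(2), strafe(left, 1)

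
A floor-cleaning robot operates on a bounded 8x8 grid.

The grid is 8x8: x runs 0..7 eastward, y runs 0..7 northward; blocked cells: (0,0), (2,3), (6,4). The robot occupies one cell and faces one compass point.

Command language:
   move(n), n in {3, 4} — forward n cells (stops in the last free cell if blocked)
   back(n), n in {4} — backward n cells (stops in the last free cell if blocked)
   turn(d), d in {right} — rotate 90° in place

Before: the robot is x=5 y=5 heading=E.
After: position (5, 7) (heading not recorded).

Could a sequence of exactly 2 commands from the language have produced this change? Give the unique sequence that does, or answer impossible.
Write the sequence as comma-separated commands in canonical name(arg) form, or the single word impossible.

turn(right), back(4)

key: back(4) runs into the grid edge before its full distance
begin: x=5 y=5 heading=E
t=1 turn(right) ⇒ x=5 y=5 heading=S
t=2 back(4) ⇒ x=5 y=7 heading=S
no other 2-command option fits: unique.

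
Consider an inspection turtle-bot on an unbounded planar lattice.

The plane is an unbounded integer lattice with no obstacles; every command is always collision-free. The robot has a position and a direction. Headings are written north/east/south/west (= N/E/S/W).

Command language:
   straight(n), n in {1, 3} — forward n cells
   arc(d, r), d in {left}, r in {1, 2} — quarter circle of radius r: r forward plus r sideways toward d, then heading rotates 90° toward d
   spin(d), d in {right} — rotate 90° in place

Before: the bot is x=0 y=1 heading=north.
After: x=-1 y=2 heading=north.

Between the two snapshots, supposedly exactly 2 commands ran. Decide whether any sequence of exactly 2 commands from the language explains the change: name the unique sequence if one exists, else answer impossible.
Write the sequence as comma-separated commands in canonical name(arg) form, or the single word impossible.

key: order matters: swapping arc(left, 1) and spin(right) lands elsewhere
start: x=0 y=1 heading=north
1. arc(left, 1) → x=-1 y=2 heading=west
2. spin(right) → x=-1 y=2 heading=north
uniquely the one of 25 2-step routes that fits.

arc(left, 1), spin(right)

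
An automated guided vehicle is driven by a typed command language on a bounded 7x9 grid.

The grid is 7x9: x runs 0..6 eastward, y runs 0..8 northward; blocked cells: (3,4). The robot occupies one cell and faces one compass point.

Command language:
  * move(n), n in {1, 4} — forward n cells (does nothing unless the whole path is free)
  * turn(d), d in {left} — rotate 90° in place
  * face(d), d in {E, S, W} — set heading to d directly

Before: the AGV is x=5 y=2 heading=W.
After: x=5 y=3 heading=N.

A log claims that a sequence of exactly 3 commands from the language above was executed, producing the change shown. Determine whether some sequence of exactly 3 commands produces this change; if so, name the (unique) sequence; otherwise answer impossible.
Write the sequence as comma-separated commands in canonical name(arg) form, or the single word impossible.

face(E), turn(left), move(1)

key: position moved to (5,3) AND the heading swung to N — translation plus rotation needed
initial: x=5 y=2 heading=W
t=1 face(E) ⇒ x=5 y=2 heading=E
t=2 turn(left) ⇒ x=5 y=2 heading=N
t=3 move(1) ⇒ x=5 y=3 heading=N
no other 3-command option fits: unique.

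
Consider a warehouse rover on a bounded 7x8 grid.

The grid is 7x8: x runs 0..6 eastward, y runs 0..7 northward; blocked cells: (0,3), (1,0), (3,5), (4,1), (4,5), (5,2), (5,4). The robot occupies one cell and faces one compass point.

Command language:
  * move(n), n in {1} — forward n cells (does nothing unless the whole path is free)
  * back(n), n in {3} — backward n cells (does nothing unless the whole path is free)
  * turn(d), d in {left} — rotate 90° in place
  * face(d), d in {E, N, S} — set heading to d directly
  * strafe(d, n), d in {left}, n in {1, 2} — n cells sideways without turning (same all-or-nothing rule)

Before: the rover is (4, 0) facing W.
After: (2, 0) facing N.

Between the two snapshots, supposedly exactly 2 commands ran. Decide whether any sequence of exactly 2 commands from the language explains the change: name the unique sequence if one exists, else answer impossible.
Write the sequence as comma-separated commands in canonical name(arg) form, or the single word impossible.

face(N), strafe(left, 2)

key: running strafe(left, 2) before face(N) would end elsewhere — order is forced
initial: (4, 0) facing W
step 1 (face(N)): (4, 0) facing N
step 2 (strafe(left, 2)): (2, 0) facing N
all 64 alternatives checked — unique.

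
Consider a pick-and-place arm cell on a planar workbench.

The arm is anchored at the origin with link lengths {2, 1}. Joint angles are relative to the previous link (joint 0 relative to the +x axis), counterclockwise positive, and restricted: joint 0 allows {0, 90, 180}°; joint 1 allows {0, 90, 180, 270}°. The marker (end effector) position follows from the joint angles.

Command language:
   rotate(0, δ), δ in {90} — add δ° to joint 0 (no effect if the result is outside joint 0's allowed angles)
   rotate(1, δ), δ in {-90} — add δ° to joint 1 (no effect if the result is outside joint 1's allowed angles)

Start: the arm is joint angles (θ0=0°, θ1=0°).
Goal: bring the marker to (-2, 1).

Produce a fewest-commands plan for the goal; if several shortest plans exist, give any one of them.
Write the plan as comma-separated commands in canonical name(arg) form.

t0: joint angles (θ0=0°, θ1=0°)
[1] after rotate(1, -90): joint angles (θ0=0°, θ1=270°)
[2] after rotate(0, 90): joint angles (θ0=90°, θ1=270°)
[3] after rotate(0, 90): joint angles (θ0=180°, θ1=270°)
shorter routes all fall short; 3 is best.

rotate(1, -90), rotate(0, 90), rotate(0, 90)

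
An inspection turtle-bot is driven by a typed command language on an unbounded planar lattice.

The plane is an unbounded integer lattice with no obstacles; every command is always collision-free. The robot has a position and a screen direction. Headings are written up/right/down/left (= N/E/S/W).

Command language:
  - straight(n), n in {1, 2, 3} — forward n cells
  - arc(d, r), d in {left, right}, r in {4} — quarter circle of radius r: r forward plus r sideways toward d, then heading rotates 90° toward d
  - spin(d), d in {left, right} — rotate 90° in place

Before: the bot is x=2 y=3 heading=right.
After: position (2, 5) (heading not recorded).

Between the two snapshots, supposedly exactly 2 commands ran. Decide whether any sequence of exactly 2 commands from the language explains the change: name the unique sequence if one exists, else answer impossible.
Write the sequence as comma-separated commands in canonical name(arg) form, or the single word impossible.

key: running straight(2) before spin(left) would end elsewhere — order is forced
begin: x=2 y=3 heading=right
t=1 spin(left) ⇒ x=2 y=3 heading=up
t=2 straight(2) ⇒ x=2 y=5 heading=up
uniquely the one of 49 2-step routes that fits.

spin(left), straight(2)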